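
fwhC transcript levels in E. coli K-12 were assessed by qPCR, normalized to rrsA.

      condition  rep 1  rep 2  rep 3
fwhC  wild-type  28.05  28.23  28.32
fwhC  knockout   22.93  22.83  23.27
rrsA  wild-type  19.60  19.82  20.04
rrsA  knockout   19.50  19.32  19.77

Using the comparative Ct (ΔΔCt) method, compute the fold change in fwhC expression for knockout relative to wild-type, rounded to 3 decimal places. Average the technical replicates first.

Mean Ct: fwhC wild-type 28.200; fwhC knockout 23.010; rrsA wild-type 19.820; rrsA knockout 19.530
ΔCt(wild-type) = 28.200 − 19.820 = 8.380
ΔCt(knockout) = 23.010 − 19.530 = 3.480
ΔΔCt = 3.480 − 8.380 = -4.900
Fold change = 2^(−(-4.900)) = 2^4.900 = 29.8571

29.857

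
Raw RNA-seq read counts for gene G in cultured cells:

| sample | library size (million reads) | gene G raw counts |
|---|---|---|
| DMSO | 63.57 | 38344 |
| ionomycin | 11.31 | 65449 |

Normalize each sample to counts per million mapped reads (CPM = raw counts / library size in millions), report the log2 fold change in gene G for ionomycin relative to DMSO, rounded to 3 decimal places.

3.262

CPM(DMSO) = 38344 / 63.57 = 603.1776
CPM(ionomycin) = 65449 / 11.31 = 5786.8258
Fold change = 5786.8258 / 603.1776 = 9.59390
log2(9.59390) = 3.2621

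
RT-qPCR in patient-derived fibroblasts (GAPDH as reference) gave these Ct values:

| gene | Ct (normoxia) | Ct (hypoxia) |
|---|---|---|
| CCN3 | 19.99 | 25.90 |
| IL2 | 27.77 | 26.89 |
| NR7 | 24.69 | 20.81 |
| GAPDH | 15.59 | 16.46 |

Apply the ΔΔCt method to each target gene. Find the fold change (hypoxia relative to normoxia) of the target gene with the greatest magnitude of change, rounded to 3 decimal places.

0.030

CCN3: ΔΔCt = (25.90−16.46) − (19.99−15.59) = 9.44 − 4.40 = 5.04; fold change = 2^-5.04 = 0.030
IL2: ΔΔCt = (26.89−16.46) − (27.77−15.59) = 10.43 − 12.18 = -1.75; fold change = 2^1.75 = 3.364
NR7: ΔΔCt = (20.81−16.46) − (24.69−15.59) = 4.35 − 9.10 = -4.75; fold change = 2^4.75 = 26.909
CCN3 has the largest |ΔΔCt| = 5.04.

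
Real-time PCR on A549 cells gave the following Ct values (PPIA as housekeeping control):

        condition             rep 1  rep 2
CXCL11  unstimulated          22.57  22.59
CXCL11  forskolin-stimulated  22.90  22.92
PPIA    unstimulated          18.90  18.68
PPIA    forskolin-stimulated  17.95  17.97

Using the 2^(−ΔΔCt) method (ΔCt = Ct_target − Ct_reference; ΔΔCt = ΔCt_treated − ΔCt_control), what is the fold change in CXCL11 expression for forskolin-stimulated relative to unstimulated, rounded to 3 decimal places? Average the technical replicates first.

Mean Ct: CXCL11 unstimulated 22.580; CXCL11 forskolin-stimulated 22.910; PPIA unstimulated 18.790; PPIA forskolin-stimulated 17.960
ΔCt(unstimulated) = 22.580 − 18.790 = 3.790
ΔCt(forskolin-stimulated) = 22.910 − 17.960 = 4.950
ΔΔCt = 4.950 − 3.790 = 1.160
Fold change = 2^(−1.160) = 0.4475

0.448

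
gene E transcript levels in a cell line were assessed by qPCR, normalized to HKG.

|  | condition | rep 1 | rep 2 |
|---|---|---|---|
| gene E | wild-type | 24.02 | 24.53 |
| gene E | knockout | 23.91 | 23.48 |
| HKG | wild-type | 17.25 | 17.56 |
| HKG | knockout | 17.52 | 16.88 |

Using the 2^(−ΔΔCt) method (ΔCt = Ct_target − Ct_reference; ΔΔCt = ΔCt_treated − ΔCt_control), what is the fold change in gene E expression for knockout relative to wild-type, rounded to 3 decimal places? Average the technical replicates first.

Mean Ct: gene E wild-type 24.275; gene E knockout 23.695; HKG wild-type 17.405; HKG knockout 17.200
ΔCt(wild-type) = 24.275 − 17.405 = 6.870
ΔCt(knockout) = 23.695 − 17.200 = 6.495
ΔΔCt = 6.495 − 6.870 = -0.375
Fold change = 2^(−(-0.375)) = 2^0.375 = 1.2968

1.297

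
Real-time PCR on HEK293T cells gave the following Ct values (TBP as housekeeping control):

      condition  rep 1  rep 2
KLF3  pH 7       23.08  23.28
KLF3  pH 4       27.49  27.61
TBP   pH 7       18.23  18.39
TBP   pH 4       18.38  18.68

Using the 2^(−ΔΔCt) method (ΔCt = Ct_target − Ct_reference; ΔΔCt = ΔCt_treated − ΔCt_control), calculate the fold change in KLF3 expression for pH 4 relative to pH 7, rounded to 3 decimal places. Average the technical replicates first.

0.056

Mean Ct: KLF3 pH 7 23.180; KLF3 pH 4 27.550; TBP pH 7 18.310; TBP pH 4 18.530
ΔCt(pH 7) = 23.180 − 18.310 = 4.870
ΔCt(pH 4) = 27.550 − 18.530 = 9.020
ΔΔCt = 9.020 − 4.870 = 4.150
Fold change = 2^(−4.150) = 0.0563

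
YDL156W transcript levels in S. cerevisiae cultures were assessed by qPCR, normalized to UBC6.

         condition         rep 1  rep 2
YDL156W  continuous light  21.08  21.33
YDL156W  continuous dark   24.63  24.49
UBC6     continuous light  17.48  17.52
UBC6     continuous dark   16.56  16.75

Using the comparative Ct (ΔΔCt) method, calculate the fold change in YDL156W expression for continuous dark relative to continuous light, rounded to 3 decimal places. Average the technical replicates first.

Mean Ct: YDL156W continuous light 21.205; YDL156W continuous dark 24.560; UBC6 continuous light 17.500; UBC6 continuous dark 16.655
ΔCt(continuous light) = 21.205 − 17.500 = 3.705
ΔCt(continuous dark) = 24.560 − 16.655 = 7.905
ΔΔCt = 7.905 − 3.705 = 4.200
Fold change = 2^(−4.200) = 0.0544

0.054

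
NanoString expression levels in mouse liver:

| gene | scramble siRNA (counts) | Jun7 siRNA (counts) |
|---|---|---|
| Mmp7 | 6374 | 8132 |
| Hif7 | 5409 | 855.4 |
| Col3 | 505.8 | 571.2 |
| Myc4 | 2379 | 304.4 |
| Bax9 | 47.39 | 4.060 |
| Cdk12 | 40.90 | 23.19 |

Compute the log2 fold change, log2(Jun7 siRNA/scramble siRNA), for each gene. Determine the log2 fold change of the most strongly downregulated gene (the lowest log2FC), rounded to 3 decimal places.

-3.545

log2(8132/6374) = 0.351  (Mmp7)
log2(855.4/5409) = -2.661  (Hif7)
log2(571.2/505.8) = 0.175  (Col3)
log2(304.4/2379) = -2.966  (Myc4)
log2(4.060/47.39) = -3.545  (Bax9)
log2(23.19/40.90) = -0.819  (Cdk12)
Bax9 is most strongly downregulated.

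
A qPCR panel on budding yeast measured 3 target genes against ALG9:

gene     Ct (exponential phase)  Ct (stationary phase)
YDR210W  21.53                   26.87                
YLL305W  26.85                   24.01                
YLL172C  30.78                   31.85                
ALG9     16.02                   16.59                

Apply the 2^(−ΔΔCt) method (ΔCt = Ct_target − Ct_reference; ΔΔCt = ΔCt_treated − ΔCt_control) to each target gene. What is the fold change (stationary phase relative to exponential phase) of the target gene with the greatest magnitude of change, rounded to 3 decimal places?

YDR210W: ΔΔCt = (26.87−16.59) − (21.53−16.02) = 10.28 − 5.51 = 4.77; fold change = 2^-4.77 = 0.037
YLL305W: ΔΔCt = (24.01−16.59) − (26.85−16.02) = 7.42 − 10.83 = -3.41; fold change = 2^3.41 = 10.629
YLL172C: ΔΔCt = (31.85−16.59) − (30.78−16.02) = 15.26 − 14.76 = 0.50; fold change = 2^-0.50 = 0.707
YDR210W has the largest |ΔΔCt| = 4.77.

0.037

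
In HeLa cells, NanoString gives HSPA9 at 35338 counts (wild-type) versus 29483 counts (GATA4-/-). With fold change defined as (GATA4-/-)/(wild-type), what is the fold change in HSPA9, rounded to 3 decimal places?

Fold change = 29483 / 35338 = 0.8343
HSPA9 is downregulated.

0.834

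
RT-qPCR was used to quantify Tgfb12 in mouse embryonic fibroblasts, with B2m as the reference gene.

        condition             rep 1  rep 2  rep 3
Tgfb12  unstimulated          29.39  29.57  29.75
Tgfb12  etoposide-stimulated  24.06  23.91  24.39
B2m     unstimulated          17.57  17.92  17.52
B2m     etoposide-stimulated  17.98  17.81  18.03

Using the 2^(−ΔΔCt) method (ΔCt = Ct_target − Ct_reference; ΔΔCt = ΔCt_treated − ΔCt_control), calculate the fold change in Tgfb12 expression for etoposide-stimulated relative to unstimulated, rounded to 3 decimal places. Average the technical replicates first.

52.710

Mean Ct: Tgfb12 unstimulated 29.570; Tgfb12 etoposide-stimulated 24.120; B2m unstimulated 17.670; B2m etoposide-stimulated 17.940
ΔCt(unstimulated) = 29.570 − 17.670 = 11.900
ΔCt(etoposide-stimulated) = 24.120 − 17.940 = 6.180
ΔΔCt = 6.180 − 11.900 = -5.720
Fold change = 2^(−(-5.720)) = 2^5.720 = 52.7098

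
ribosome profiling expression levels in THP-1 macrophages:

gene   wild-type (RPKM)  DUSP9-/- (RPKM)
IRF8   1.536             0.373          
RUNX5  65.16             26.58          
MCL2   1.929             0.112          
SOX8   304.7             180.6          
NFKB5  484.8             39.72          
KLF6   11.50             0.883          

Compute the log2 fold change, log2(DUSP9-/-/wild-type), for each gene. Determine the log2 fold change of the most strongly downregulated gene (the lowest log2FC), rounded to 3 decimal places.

-4.106

log2(0.373/1.536) = -2.042  (IRF8)
log2(26.58/65.16) = -1.294  (RUNX5)
log2(0.112/1.929) = -4.106  (MCL2)
log2(180.6/304.7) = -0.755  (SOX8)
log2(39.72/484.8) = -3.609  (NFKB5)
log2(0.883/11.50) = -3.703  (KLF6)
MCL2 is most strongly downregulated.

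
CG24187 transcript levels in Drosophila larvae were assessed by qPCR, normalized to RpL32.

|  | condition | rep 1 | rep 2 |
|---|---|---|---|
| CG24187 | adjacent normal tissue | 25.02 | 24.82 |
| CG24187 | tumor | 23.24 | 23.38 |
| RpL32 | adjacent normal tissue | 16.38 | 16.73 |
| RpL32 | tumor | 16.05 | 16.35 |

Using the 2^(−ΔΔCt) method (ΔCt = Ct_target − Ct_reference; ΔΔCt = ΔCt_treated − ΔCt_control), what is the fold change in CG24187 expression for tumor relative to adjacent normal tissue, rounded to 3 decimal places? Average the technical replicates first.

2.387

Mean Ct: CG24187 adjacent normal tissue 24.920; CG24187 tumor 23.310; RpL32 adjacent normal tissue 16.555; RpL32 tumor 16.200
ΔCt(adjacent normal tissue) = 24.920 − 16.555 = 8.365
ΔCt(tumor) = 23.310 − 16.200 = 7.110
ΔΔCt = 7.110 − 8.365 = -1.255
Fold change = 2^(−(-1.255)) = 2^1.255 = 2.3867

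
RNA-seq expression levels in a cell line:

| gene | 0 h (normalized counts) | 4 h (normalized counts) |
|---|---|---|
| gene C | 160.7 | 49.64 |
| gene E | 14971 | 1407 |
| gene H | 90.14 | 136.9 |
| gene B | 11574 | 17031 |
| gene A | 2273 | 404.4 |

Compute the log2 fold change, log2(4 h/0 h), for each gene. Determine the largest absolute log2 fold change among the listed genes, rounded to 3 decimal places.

3.411

log2(49.64/160.7) = -1.695  (gene C)
log2(1407/14971) = -3.411  (gene E)
log2(136.9/90.14) = 0.603  (gene H)
log2(17031/11574) = 0.557  (gene B)
log2(404.4/2273) = -2.491  (gene A)
The largest magnitude belongs to gene E.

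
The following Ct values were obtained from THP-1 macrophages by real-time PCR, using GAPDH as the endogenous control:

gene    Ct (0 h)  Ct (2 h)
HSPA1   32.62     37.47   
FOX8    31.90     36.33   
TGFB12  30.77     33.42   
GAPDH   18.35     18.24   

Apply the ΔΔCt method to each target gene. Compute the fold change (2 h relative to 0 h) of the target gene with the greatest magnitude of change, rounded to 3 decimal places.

0.032

HSPA1: ΔΔCt = (37.47−18.24) − (32.62−18.35) = 19.23 − 14.27 = 4.96; fold change = 2^-4.96 = 0.032
FOX8: ΔΔCt = (36.33−18.24) − (31.90−18.35) = 18.09 − 13.55 = 4.54; fold change = 2^-4.54 = 0.043
TGFB12: ΔΔCt = (33.42−18.24) − (30.77−18.35) = 15.18 − 12.42 = 2.76; fold change = 2^-2.76 = 0.148
HSPA1 has the largest |ΔΔCt| = 4.96.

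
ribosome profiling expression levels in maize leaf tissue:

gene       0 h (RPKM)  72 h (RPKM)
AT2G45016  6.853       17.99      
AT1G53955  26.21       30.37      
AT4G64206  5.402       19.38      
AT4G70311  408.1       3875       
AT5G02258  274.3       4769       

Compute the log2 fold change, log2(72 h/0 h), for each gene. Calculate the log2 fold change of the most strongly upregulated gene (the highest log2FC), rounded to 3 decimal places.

log2(17.99/6.853) = 1.392  (AT2G45016)
log2(30.37/26.21) = 0.213  (AT1G53955)
log2(19.38/5.402) = 1.843  (AT4G64206)
log2(3875/408.1) = 3.247  (AT4G70311)
log2(4769/274.3) = 4.120  (AT5G02258)
AT5G02258 is most strongly upregulated.

4.120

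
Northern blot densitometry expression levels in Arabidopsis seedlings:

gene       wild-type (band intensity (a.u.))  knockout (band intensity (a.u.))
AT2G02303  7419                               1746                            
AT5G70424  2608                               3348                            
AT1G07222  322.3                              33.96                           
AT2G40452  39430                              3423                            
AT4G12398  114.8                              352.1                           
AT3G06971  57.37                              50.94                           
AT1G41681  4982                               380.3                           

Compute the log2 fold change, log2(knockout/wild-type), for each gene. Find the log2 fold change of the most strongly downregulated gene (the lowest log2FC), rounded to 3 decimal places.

-3.712

log2(1746/7419) = -2.087  (AT2G02303)
log2(3348/2608) = 0.360  (AT5G70424)
log2(33.96/322.3) = -3.246  (AT1G07222)
log2(3423/39430) = -3.526  (AT2G40452)
log2(352.1/114.8) = 1.617  (AT4G12398)
log2(50.94/57.37) = -0.171  (AT3G06971)
log2(380.3/4982) = -3.712  (AT1G41681)
AT1G41681 is most strongly downregulated.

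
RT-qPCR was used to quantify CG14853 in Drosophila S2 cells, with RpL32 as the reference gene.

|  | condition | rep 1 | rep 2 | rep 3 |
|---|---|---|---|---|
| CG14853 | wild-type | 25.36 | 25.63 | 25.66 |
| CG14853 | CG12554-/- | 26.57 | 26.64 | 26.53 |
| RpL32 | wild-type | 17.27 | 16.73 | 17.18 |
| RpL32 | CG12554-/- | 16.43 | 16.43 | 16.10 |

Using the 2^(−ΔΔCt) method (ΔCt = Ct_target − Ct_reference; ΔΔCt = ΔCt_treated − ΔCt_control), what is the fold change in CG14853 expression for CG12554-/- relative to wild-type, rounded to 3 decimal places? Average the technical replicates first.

0.293

Mean Ct: CG14853 wild-type 25.550; CG14853 CG12554-/- 26.580; RpL32 wild-type 17.060; RpL32 CG12554-/- 16.320
ΔCt(wild-type) = 25.550 − 17.060 = 8.490
ΔCt(CG12554-/-) = 26.580 − 16.320 = 10.260
ΔΔCt = 10.260 − 8.490 = 1.770
Fold change = 2^(−1.770) = 0.2932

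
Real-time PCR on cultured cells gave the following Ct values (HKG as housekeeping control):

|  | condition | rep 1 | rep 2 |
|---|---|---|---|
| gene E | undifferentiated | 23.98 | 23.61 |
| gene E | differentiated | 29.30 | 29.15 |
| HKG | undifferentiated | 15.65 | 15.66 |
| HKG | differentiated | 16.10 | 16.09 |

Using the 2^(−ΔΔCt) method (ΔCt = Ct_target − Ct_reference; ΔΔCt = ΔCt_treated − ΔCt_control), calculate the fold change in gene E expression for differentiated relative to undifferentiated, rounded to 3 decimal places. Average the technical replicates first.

0.031

Mean Ct: gene E undifferentiated 23.795; gene E differentiated 29.225; HKG undifferentiated 15.655; HKG differentiated 16.095
ΔCt(undifferentiated) = 23.795 − 15.655 = 8.140
ΔCt(differentiated) = 29.225 − 16.095 = 13.130
ΔΔCt = 13.130 − 8.140 = 4.990
Fold change = 2^(−4.990) = 0.0315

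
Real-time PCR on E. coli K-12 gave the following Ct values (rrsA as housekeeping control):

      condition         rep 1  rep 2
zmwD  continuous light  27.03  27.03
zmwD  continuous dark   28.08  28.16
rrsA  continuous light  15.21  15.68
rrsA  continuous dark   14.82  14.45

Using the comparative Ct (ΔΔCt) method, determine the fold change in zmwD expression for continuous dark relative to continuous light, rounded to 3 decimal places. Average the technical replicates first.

0.268

Mean Ct: zmwD continuous light 27.030; zmwD continuous dark 28.120; rrsA continuous light 15.445; rrsA continuous dark 14.635
ΔCt(continuous light) = 27.030 − 15.445 = 11.585
ΔCt(continuous dark) = 28.120 − 14.635 = 13.485
ΔΔCt = 13.485 − 11.585 = 1.900
Fold change = 2^(−1.900) = 0.2679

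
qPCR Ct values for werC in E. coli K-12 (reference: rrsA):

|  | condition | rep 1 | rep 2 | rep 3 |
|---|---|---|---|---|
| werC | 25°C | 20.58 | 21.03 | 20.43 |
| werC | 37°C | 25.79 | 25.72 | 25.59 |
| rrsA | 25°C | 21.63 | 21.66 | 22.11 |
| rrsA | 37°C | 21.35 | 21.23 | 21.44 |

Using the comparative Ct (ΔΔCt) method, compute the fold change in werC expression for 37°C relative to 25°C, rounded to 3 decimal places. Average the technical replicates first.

Mean Ct: werC 25°C 20.680; werC 37°C 25.700; rrsA 25°C 21.800; rrsA 37°C 21.340
ΔCt(25°C) = 20.680 − 21.800 = -1.120
ΔCt(37°C) = 25.700 − 21.340 = 4.360
ΔΔCt = 4.360 − (-1.120) = 5.480
Fold change = 2^(−5.480) = 0.0224

0.022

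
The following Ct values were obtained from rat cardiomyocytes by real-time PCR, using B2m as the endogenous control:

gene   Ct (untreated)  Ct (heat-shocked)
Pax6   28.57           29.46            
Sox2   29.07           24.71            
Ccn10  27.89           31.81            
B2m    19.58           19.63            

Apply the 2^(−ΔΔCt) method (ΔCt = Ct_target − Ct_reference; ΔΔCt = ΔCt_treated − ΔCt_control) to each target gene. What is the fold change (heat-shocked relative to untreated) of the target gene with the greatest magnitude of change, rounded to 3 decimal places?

Pax6: ΔΔCt = (29.46−19.63) − (28.57−19.58) = 9.83 − 8.99 = 0.84; fold change = 2^-0.84 = 0.559
Sox2: ΔΔCt = (24.71−19.63) − (29.07−19.58) = 5.08 − 9.49 = -4.41; fold change = 2^4.41 = 21.259
Ccn10: ΔΔCt = (31.81−19.63) − (27.89−19.58) = 12.18 − 8.31 = 3.87; fold change = 2^-3.87 = 0.068
Sox2 has the largest |ΔΔCt| = 4.41.

21.259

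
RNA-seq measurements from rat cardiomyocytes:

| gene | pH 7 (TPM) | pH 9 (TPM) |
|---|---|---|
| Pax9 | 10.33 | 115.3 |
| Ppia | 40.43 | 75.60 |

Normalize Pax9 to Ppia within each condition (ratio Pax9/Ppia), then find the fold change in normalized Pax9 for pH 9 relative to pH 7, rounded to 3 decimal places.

5.969

Pax9/Ppia (pH 7) = 10.33 / 40.43 = 0.2555
Pax9/Ppia (pH 9) = 115.3 / 75.60 = 1.5251
Fold change = 1.5251 / 0.2555 = 5.9691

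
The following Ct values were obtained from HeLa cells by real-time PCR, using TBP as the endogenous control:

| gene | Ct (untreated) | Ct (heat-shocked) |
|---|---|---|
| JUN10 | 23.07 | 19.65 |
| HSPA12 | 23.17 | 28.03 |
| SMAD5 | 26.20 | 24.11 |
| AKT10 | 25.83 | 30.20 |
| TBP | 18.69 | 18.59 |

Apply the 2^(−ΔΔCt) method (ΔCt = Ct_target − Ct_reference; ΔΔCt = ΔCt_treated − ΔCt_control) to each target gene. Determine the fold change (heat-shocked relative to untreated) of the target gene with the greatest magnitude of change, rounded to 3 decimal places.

0.032

JUN10: ΔΔCt = (19.65−18.59) − (23.07−18.69) = 1.06 − 4.38 = -3.32; fold change = 2^3.32 = 9.987
HSPA12: ΔΔCt = (28.03−18.59) − (23.17−18.69) = 9.44 − 4.48 = 4.96; fold change = 2^-4.96 = 0.032
SMAD5: ΔΔCt = (24.11−18.59) − (26.20−18.69) = 5.52 − 7.51 = -1.99; fold change = 2^1.99 = 3.972
AKT10: ΔΔCt = (30.20−18.59) − (25.83−18.69) = 11.61 − 7.14 = 4.47; fold change = 2^-4.47 = 0.045
HSPA12 has the largest |ΔΔCt| = 4.96.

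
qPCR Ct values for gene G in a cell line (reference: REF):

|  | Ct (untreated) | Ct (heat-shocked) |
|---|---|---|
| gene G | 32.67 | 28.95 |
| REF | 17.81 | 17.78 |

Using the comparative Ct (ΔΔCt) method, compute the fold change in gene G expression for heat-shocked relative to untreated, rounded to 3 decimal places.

ΔCt(untreated) = 32.670 − 17.810 = 14.860
ΔCt(heat-shocked) = 28.950 − 17.780 = 11.170
ΔΔCt = 11.170 − 14.860 = -3.690
Fold change = 2^(−(-3.690)) = 2^3.690 = 12.9063

12.906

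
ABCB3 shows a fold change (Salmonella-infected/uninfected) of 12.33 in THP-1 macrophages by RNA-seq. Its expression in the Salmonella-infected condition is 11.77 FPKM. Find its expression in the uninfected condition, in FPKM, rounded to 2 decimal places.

uninfected expression = 11.77 / 12.33 = 0.95

0.95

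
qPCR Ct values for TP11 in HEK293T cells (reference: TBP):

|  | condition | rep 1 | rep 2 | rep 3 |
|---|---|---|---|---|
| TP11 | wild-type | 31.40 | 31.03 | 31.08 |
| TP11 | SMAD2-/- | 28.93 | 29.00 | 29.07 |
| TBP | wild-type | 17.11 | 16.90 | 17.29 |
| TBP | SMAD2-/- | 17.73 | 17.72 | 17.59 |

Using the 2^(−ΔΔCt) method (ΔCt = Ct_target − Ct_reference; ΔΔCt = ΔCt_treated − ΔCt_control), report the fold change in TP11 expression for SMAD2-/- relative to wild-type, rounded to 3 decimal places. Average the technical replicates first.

6.727

Mean Ct: TP11 wild-type 31.170; TP11 SMAD2-/- 29.000; TBP wild-type 17.100; TBP SMAD2-/- 17.680
ΔCt(wild-type) = 31.170 − 17.100 = 14.070
ΔCt(SMAD2-/-) = 29.000 − 17.680 = 11.320
ΔΔCt = 11.320 − 14.070 = -2.750
Fold change = 2^(−(-2.750)) = 2^2.750 = 6.7272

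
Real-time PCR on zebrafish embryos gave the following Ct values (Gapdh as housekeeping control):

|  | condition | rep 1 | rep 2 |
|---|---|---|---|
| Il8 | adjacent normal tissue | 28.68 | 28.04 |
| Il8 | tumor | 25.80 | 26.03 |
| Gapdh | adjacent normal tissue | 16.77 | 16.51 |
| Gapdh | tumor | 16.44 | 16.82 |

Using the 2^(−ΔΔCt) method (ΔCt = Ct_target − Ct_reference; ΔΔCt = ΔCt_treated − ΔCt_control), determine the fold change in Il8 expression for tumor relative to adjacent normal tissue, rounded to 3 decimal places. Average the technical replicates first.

5.408

Mean Ct: Il8 adjacent normal tissue 28.360; Il8 tumor 25.915; Gapdh adjacent normal tissue 16.640; Gapdh tumor 16.630
ΔCt(adjacent normal tissue) = 28.360 − 16.640 = 11.720
ΔCt(tumor) = 25.915 − 16.630 = 9.285
ΔΔCt = 9.285 − 11.720 = -2.435
Fold change = 2^(−(-2.435)) = 2^2.435 = 5.4076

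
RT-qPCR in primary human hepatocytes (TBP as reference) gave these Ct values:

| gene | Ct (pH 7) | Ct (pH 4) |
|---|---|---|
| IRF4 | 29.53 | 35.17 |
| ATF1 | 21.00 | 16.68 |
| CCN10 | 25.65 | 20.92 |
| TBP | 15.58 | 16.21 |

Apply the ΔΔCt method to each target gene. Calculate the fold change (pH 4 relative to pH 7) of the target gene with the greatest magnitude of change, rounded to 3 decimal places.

41.070

IRF4: ΔΔCt = (35.17−16.21) − (29.53−15.58) = 18.96 − 13.95 = 5.01; fold change = 2^-5.01 = 0.031
ATF1: ΔΔCt = (16.68−16.21) − (21.00−15.58) = 0.47 − 5.42 = -4.95; fold change = 2^4.95 = 30.910
CCN10: ΔΔCt = (20.92−16.21) − (25.65−15.58) = 4.71 − 10.07 = -5.36; fold change = 2^5.36 = 41.070
CCN10 has the largest |ΔΔCt| = 5.36.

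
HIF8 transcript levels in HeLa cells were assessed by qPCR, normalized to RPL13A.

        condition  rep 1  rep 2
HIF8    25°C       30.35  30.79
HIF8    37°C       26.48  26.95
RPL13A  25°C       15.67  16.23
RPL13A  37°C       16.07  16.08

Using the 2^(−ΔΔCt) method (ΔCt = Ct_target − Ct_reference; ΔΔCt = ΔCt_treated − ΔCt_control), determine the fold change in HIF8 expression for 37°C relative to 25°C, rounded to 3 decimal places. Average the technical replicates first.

Mean Ct: HIF8 25°C 30.570; HIF8 37°C 26.715; RPL13A 25°C 15.950; RPL13A 37°C 16.075
ΔCt(25°C) = 30.570 − 15.950 = 14.620
ΔCt(37°C) = 26.715 − 16.075 = 10.640
ΔΔCt = 10.640 − 14.620 = -3.980
Fold change = 2^(−(-3.980)) = 2^3.980 = 15.7797

15.780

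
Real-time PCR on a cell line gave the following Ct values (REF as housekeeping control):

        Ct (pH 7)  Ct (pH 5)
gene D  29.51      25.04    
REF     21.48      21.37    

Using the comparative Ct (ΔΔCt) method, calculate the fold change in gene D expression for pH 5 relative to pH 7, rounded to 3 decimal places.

ΔCt(pH 7) = 29.510 − 21.480 = 8.030
ΔCt(pH 5) = 25.040 − 21.370 = 3.670
ΔΔCt = 3.670 − 8.030 = -4.360
Fold change = 2^(−(-4.360)) = 2^4.360 = 20.5348

20.535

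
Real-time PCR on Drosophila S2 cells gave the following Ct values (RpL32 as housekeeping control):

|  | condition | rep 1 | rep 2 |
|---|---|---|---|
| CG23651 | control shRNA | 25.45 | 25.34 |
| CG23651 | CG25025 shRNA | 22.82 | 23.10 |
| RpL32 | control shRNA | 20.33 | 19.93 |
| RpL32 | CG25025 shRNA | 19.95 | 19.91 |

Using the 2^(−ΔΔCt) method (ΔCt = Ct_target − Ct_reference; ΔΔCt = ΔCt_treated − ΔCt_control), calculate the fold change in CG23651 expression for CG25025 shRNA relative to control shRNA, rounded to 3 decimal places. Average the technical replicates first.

Mean Ct: CG23651 control shRNA 25.395; CG23651 CG25025 shRNA 22.960; RpL32 control shRNA 20.130; RpL32 CG25025 shRNA 19.930
ΔCt(control shRNA) = 25.395 − 20.130 = 5.265
ΔCt(CG25025 shRNA) = 22.960 − 19.930 = 3.030
ΔΔCt = 3.030 − 5.265 = -2.235
Fold change = 2^(−(-2.235)) = 2^2.235 = 4.7076

4.708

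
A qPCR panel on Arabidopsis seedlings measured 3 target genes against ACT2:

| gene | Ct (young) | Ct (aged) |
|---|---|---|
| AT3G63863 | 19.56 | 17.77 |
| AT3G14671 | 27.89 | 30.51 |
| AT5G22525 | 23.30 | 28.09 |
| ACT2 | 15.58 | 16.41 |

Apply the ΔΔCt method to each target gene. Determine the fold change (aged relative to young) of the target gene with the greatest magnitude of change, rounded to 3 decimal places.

AT3G63863: ΔΔCt = (17.77−16.41) − (19.56−15.58) = 1.36 − 3.98 = -2.62; fold change = 2^2.62 = 6.148
AT3G14671: ΔΔCt = (30.51−16.41) − (27.89−15.58) = 14.10 − 12.31 = 1.79; fold change = 2^-1.79 = 0.289
AT5G22525: ΔΔCt = (28.09−16.41) − (23.30−15.58) = 11.68 − 7.72 = 3.96; fold change = 2^-3.96 = 0.064
AT5G22525 has the largest |ΔΔCt| = 3.96.

0.064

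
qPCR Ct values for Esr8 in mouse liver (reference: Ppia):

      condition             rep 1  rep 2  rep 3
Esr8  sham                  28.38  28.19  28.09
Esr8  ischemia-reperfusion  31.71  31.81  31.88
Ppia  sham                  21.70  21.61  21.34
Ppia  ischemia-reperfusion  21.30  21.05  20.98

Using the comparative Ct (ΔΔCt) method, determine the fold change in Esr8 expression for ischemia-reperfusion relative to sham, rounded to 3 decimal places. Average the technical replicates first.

Mean Ct: Esr8 sham 28.220; Esr8 ischemia-reperfusion 31.800; Ppia sham 21.550; Ppia ischemia-reperfusion 21.110
ΔCt(sham) = 28.220 − 21.550 = 6.670
ΔCt(ischemia-reperfusion) = 31.800 − 21.110 = 10.690
ΔΔCt = 10.690 − 6.670 = 4.020
Fold change = 2^(−4.020) = 0.0616

0.062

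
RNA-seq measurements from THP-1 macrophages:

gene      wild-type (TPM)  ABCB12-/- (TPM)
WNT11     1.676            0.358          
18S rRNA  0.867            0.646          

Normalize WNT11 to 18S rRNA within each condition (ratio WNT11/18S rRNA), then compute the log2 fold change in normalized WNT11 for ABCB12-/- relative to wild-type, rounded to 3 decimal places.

-1.802

WNT11/18S rRNA (wild-type) = 1.676 / 0.867 = 1.9331
WNT11/18S rRNA (ABCB12-/-) = 0.358 / 0.646 = 0.55418
Fold change = 0.55418 / 1.9331 = 0.2867
log2(0.2867) = -1.8025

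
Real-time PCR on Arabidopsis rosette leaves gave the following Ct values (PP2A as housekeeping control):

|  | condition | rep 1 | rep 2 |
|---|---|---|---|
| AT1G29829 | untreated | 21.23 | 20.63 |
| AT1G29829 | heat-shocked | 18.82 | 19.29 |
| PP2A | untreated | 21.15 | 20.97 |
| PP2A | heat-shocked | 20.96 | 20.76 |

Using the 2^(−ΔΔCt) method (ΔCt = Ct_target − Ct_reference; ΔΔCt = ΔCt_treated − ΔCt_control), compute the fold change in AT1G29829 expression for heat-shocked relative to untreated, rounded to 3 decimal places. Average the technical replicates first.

Mean Ct: AT1G29829 untreated 20.930; AT1G29829 heat-shocked 19.055; PP2A untreated 21.060; PP2A heat-shocked 20.860
ΔCt(untreated) = 20.930 − 21.060 = -0.130
ΔCt(heat-shocked) = 19.055 − 20.860 = -1.805
ΔΔCt = -1.805 − (-0.130) = -1.675
Fold change = 2^(−(-1.675)) = 2^1.675 = 3.1932

3.193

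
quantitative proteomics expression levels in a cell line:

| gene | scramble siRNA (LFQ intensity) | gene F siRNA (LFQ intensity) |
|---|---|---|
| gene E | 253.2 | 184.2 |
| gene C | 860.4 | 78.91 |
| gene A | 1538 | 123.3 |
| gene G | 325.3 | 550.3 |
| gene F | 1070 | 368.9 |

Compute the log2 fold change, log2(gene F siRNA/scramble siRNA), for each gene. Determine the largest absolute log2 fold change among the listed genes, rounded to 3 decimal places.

log2(184.2/253.2) = -0.459  (gene E)
log2(78.91/860.4) = -3.447  (gene C)
log2(123.3/1538) = -3.641  (gene A)
log2(550.3/325.3) = 0.758  (gene G)
log2(368.9/1070) = -1.536  (gene F)
The largest magnitude belongs to gene A.

3.641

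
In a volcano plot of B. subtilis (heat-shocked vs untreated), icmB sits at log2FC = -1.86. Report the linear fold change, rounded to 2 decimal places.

Fold change = 2^(-1.86) = 0.275
That is, icmB drops to 27.5% of the untreated level.

0.28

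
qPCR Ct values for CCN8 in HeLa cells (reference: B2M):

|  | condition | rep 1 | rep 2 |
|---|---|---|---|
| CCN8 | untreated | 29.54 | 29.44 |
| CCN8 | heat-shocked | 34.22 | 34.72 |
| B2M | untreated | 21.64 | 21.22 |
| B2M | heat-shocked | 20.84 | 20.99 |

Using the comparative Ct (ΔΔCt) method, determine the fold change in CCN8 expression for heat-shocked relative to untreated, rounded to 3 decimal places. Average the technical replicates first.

0.022

Mean Ct: CCN8 untreated 29.490; CCN8 heat-shocked 34.470; B2M untreated 21.430; B2M heat-shocked 20.915
ΔCt(untreated) = 29.490 − 21.430 = 8.060
ΔCt(heat-shocked) = 34.470 − 20.915 = 13.555
ΔΔCt = 13.555 − 8.060 = 5.495
Fold change = 2^(−5.495) = 0.0222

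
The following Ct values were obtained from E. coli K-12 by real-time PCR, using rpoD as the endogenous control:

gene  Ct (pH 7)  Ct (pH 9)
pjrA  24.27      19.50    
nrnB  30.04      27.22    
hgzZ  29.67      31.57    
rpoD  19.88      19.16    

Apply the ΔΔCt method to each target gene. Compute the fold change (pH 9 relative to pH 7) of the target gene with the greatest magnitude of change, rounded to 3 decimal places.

pjrA: ΔΔCt = (19.50−19.16) − (24.27−19.88) = 0.34 − 4.39 = -4.05; fold change = 2^4.05 = 16.564
nrnB: ΔΔCt = (27.22−19.16) − (30.04−19.88) = 8.06 − 10.16 = -2.10; fold change = 2^2.10 = 4.287
hgzZ: ΔΔCt = (31.57−19.16) − (29.67−19.88) = 12.41 − 9.79 = 2.62; fold change = 2^-2.62 = 0.163
pjrA has the largest |ΔΔCt| = 4.05.

16.564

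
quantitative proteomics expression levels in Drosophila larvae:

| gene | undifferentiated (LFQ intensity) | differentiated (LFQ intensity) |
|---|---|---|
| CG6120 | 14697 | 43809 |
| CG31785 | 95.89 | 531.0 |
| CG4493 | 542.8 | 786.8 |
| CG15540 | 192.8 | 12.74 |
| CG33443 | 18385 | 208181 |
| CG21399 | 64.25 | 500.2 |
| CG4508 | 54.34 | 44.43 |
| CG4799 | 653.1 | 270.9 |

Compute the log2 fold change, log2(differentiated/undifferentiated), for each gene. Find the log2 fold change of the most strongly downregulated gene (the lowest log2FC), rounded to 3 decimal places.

log2(43809/14697) = 1.576  (CG6120)
log2(531.0/95.89) = 2.469  (CG31785)
log2(786.8/542.8) = 0.536  (CG4493)
log2(12.74/192.8) = -3.920  (CG15540)
log2(208181/18385) = 3.501  (CG33443)
log2(500.2/64.25) = 2.961  (CG21399)
log2(44.43/54.34) = -0.290  (CG4508)
log2(270.9/653.1) = -1.270  (CG4799)
CG15540 is most strongly downregulated.

-3.920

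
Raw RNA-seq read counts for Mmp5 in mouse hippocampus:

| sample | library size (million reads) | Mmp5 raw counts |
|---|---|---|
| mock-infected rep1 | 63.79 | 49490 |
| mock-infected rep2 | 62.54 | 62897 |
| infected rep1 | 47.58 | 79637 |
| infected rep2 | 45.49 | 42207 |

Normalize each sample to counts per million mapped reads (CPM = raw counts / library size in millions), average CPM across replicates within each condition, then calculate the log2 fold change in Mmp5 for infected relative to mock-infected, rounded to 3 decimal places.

CPM(mock-infected rep1) = 49490 / 63.79 = 775.8269
CPM(mock-infected rep2) = 62897 / 62.54 = 1005.7083
CPM(infected rep1) = 79637 / 47.58 = 1673.7495
CPM(infected rep2) = 42207 / 45.49 = 927.8303
mean CPM(mock-infected) = 890.7676; mean CPM(infected) = 1300.7899
Fold change = 1300.7899 / 890.7676 = 1.46030
log2(1.46030) = 0.5463

0.546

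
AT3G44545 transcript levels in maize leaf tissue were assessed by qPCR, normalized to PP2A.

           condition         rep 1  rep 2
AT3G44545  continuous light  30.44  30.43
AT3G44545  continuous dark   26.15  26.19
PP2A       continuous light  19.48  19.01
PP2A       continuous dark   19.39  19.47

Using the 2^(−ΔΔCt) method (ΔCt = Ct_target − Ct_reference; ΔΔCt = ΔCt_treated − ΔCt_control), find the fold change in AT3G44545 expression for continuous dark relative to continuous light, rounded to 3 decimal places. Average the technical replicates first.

Mean Ct: AT3G44545 continuous light 30.435; AT3G44545 continuous dark 26.170; PP2A continuous light 19.245; PP2A continuous dark 19.430
ΔCt(continuous light) = 30.435 − 19.245 = 11.190
ΔCt(continuous dark) = 26.170 − 19.430 = 6.740
ΔΔCt = 6.740 − 11.190 = -4.450
Fold change = 2^(−(-4.450)) = 2^4.450 = 21.8566

21.857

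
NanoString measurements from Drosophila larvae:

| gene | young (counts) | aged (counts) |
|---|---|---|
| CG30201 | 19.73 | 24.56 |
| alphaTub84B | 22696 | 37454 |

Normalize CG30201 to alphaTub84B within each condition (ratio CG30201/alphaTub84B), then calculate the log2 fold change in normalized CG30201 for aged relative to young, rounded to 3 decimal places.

CG30201/alphaTub84B (young) = 19.73 / 22696 = 0.00086932
CG30201/alphaTub84B (aged) = 24.56 / 37454 = 0.00065574
Fold change = 0.00065574 / 0.00086932 = 0.7543
log2(0.7543) = -0.4068

-0.407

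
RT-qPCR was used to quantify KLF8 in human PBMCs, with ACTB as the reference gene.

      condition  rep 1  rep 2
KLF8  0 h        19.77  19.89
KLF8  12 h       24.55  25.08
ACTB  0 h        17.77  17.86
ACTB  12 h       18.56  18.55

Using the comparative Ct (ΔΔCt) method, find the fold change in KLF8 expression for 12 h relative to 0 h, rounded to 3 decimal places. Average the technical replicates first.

0.053

Mean Ct: KLF8 0 h 19.830; KLF8 12 h 24.815; ACTB 0 h 17.815; ACTB 12 h 18.555
ΔCt(0 h) = 19.830 − 17.815 = 2.015
ΔCt(12 h) = 24.815 − 18.555 = 6.260
ΔΔCt = 6.260 − 2.015 = 4.245
Fold change = 2^(−4.245) = 0.0527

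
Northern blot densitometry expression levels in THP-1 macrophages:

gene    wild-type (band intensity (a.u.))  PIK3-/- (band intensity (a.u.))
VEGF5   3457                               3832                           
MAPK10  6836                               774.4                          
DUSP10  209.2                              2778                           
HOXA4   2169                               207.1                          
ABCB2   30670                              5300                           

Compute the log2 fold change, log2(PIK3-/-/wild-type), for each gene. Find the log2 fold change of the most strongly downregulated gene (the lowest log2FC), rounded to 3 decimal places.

log2(3832/3457) = 0.149  (VEGF5)
log2(774.4/6836) = -3.142  (MAPK10)
log2(2778/209.2) = 3.731  (DUSP10)
log2(207.1/2169) = -3.389  (HOXA4)
log2(5300/30670) = -2.533  (ABCB2)
HOXA4 is most strongly downregulated.

-3.389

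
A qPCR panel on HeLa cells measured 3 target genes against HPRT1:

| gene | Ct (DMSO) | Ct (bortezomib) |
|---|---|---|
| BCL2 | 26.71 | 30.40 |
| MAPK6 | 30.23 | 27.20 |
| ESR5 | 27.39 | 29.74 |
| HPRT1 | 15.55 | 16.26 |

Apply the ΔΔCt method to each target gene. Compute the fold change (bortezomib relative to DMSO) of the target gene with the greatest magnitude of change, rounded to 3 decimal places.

BCL2: ΔΔCt = (30.40−16.26) − (26.71−15.55) = 14.14 − 11.16 = 2.98; fold change = 2^-2.98 = 0.127
MAPK6: ΔΔCt = (27.20−16.26) − (30.23−15.55) = 10.94 − 14.68 = -3.74; fold change = 2^3.74 = 13.361
ESR5: ΔΔCt = (29.74−16.26) − (27.39−15.55) = 13.48 − 11.84 = 1.64; fold change = 2^-1.64 = 0.321
MAPK6 has the largest |ΔΔCt| = 3.74.

13.361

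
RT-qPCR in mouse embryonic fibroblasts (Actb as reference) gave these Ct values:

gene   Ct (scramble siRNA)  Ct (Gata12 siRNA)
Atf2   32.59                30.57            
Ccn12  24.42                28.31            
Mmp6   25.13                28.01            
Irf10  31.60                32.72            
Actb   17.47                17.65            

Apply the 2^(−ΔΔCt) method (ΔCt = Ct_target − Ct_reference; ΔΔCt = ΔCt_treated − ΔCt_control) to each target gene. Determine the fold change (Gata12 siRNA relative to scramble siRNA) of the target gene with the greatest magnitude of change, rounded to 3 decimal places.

Atf2: ΔΔCt = (30.57−17.65) − (32.59−17.47) = 12.92 − 15.12 = -2.20; fold change = 2^2.20 = 4.595
Ccn12: ΔΔCt = (28.31−17.65) − (24.42−17.47) = 10.66 − 6.95 = 3.71; fold change = 2^-3.71 = 0.076
Mmp6: ΔΔCt = (28.01−17.65) − (25.13−17.47) = 10.36 − 7.66 = 2.70; fold change = 2^-2.70 = 0.154
Irf10: ΔΔCt = (32.72−17.65) − (31.60−17.47) = 15.07 − 14.13 = 0.94; fold change = 2^-0.94 = 0.521
Ccn12 has the largest |ΔΔCt| = 3.71.

0.076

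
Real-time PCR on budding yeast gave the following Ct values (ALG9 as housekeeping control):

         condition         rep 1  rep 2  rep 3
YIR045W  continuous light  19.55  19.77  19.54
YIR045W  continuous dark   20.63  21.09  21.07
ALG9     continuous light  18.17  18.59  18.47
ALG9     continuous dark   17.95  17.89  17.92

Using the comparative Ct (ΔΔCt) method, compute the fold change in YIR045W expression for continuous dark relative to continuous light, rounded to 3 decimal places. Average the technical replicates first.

Mean Ct: YIR045W continuous light 19.620; YIR045W continuous dark 20.930; ALG9 continuous light 18.410; ALG9 continuous dark 17.920
ΔCt(continuous light) = 19.620 − 18.410 = 1.210
ΔCt(continuous dark) = 20.930 − 17.920 = 3.010
ΔΔCt = 3.010 − 1.210 = 1.800
Fold change = 2^(−1.800) = 0.2872

0.287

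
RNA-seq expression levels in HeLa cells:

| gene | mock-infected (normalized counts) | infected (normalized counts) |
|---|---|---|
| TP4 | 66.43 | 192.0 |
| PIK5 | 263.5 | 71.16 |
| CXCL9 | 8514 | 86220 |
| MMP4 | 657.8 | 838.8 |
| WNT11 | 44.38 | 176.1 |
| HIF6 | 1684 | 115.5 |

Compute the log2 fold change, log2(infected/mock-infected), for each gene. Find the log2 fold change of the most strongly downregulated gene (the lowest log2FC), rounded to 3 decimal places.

log2(192.0/66.43) = 1.531  (TP4)
log2(71.16/263.5) = -1.889  (PIK5)
log2(86220/8514) = 3.340  (CXCL9)
log2(838.8/657.8) = 0.351  (MMP4)
log2(176.1/44.38) = 1.988  (WNT11)
log2(115.5/1684) = -3.866  (HIF6)
HIF6 is most strongly downregulated.

-3.866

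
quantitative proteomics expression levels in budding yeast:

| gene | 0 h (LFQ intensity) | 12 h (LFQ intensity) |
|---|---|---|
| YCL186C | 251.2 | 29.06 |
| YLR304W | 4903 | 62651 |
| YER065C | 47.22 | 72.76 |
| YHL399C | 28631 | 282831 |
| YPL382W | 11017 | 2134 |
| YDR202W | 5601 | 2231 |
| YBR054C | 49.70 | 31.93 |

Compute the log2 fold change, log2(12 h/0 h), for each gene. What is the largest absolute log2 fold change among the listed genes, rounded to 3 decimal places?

log2(29.06/251.2) = -3.112  (YCL186C)
log2(62651/4903) = 3.676  (YLR304W)
log2(72.76/47.22) = 0.624  (YER065C)
log2(282831/28631) = 3.304  (YHL399C)
log2(2134/11017) = -2.368  (YPL382W)
log2(2231/5601) = -1.328  (YDR202W)
log2(31.93/49.70) = -0.638  (YBR054C)
The largest magnitude belongs to YLR304W.

3.676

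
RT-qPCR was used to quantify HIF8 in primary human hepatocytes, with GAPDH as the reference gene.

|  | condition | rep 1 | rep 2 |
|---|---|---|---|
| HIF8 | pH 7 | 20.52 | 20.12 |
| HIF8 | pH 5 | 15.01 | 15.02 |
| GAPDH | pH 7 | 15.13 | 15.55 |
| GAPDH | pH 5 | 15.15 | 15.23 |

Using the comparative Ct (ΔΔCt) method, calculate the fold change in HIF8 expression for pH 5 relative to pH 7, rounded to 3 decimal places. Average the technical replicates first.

Mean Ct: HIF8 pH 7 20.320; HIF8 pH 5 15.015; GAPDH pH 7 15.340; GAPDH pH 5 15.190
ΔCt(pH 7) = 20.320 − 15.340 = 4.980
ΔCt(pH 5) = 15.015 − 15.190 = -0.175
ΔΔCt = -0.175 − 4.980 = -5.155
Fold change = 2^(−(-5.155)) = 2^5.155 = 35.6295

35.629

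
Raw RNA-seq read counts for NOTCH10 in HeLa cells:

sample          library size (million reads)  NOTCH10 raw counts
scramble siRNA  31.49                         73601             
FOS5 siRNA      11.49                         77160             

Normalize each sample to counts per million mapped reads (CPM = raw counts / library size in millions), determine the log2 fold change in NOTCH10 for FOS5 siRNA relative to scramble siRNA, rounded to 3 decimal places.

CPM(scramble siRNA) = 73601 / 31.49 = 2337.2817
CPM(FOS5 siRNA) = 77160 / 11.49 = 6715.4047
Fold change = 6715.4047 / 2337.2817 = 2.87317
log2(2.87317) = 1.5226

1.523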